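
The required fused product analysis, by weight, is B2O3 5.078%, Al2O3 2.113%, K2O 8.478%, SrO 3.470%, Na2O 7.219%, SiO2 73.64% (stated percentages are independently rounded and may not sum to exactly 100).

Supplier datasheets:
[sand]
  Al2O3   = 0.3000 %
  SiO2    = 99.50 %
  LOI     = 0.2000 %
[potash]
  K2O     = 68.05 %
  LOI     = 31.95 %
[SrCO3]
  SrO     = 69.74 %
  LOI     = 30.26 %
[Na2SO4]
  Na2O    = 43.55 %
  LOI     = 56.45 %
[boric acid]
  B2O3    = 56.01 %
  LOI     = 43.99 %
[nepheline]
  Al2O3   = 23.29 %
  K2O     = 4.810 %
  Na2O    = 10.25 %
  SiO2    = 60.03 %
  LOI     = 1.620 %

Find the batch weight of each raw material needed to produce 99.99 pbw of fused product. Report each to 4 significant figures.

All internal work carries exact precision from first step to last — the intermediate values are shown (rounded to 4 significant figures) when written out; exactly one rounding is applied to each reported value. The derived quantities (the yield, the totals, six oxide percentages, glass mass, ignition loss) are rebuilt using the weight values on 99.99 pbw of glass in full float precision, as set out in problem or answer.
Per-oxide target masses for 99.99 pbw fused product:
  B2O3: 5.078% × 99.99 = 5.077 pbw
  Al2O3: 2.113% × 99.99 = 2.113 pbw
  K2O: 8.478% × 99.99 = 8.477 pbw
  SrO: 3.470% × 99.99 = 3.470 pbw
  Na2O: 7.219% × 99.99 = 7.218 pbw
  SiO2: 73.64% × 99.99 = 73.63 pbw
Balance tally, oxide-wise, on the weights just shown, under the basis named above (every target is met by its sum within answer rounding):
  B2O3: 9.065·0.5601 = 5.077 pbw (target 5.077 pbw)
  Al2O3: 69.07·0.003000 + 8.182·0.2329 = 2.113 pbw (target 2.113 pbw)
  K2O: 11.88·0.6805 + 8.182·0.04810 = 8.478 pbw (target 8.477 pbw)
  SrO: 4.975·0.6974 = 3.470 pbw (target 3.470 pbw)
  Na2O: 14.65·0.4355 + 8.182·0.1025 = 7.219 pbw (target 7.218 pbw)
  SiO2: 69.07·0.9950 + 8.182·0.6003 = 73.64 pbw (target 73.63 pbw)
Glass-mass bookkeeping: the batch minus its LOI: 99.99 pbw (the Σ of target masses is 99.99 pbw; versus the stated basis of 99.99 pbw — a pure rounding effect).
Batch total: Σ batch = 117.8 pbw; Σ batch·LOI gives LOI loss = 17.83 pbw; yield: glass divided by total = 84.87%.

Batch per 99.99 pbw fused product:
  sand: 69.07 pbw
  potash: 11.88 pbw
  SrCO3: 4.975 pbw
  Na2SO4: 14.65 pbw
  boric acid: 9.065 pbw
  nepheline: 8.182 pbw
Total batch = 117.8 pbw; LOI loss = 17.83 pbw; yield = 84.87%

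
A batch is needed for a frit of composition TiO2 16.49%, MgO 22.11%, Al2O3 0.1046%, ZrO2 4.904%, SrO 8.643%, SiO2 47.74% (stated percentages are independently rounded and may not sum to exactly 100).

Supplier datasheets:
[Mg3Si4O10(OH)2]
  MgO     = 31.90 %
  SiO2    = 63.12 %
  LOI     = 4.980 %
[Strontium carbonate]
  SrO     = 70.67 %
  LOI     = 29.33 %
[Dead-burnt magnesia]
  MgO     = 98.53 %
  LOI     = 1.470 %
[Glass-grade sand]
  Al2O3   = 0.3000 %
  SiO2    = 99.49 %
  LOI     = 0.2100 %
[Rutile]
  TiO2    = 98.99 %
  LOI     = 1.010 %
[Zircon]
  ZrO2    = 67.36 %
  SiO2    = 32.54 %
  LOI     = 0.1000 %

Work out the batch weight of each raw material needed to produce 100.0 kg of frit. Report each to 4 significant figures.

Batch per 100.0 kg frit:
  Mg3Si4O10(OH)2: 16.92 kg
  Strontium carbonate: 12.23 kg
  Dead-burnt magnesia: 16.96 kg
  Glass-grade sand: 34.87 kg
  Rutile: 16.66 kg
  Zircon: 7.280 kg
Total batch = 104.9 kg; LOI loss = 4.928 kg; yield = 95.30%

Intermediates are shown, rounded to 4 significant digits, at each printed step; all arithmetic holds full precision end to end — a single rounding finalizes every reported number. Derived quantities (six oxide percentages, the yield, glass mass, the totals, ignition loss) are re-derived from the weighed amounts per 100.0 kg of glass in exact precision, as given in either problem or answer.
Target oxide masses per 100.0 kg frit:
  TiO2: 16.49% × 100.0 = 16.49 kg
  MgO: 22.11% × 100.0 = 22.11 kg
  Al2O3: 0.1046% × 100.0 = 0.1046 kg
  ZrO2: 4.904% × 100.0 = 4.904 kg
  SrO: 8.643% × 100.0 = 8.643 kg
  SiO2: 47.74% × 100.0 = 47.74 kg
Oxide-by-oxide audit with the batch weights as given, against the basis in use (target by target, the sums agree modulo rounding of the values):
  TiO2: 16.66·0.9899 = 16.49 kg (target 16.49 kg)
  MgO: 16.92·0.3190 + 16.96·0.9853 = 22.11 kg (target 22.11 kg)
  Al2O3: 34.87·0.003000 = 0.1046 kg (target 0.1046 kg)
  ZrO2: 7.280·0.6736 = 4.904 kg (target 4.904 kg)
  SrO: 12.23·0.7067 = 8.643 kg (target 8.643 kg)
  SiO2: 16.92·0.6312 + 34.87·0.9949 + 7.280·0.3254 = 47.74 kg (target 47.74 kg)
Glass-mass bookkeeping: the batch minus its LOI: 99.99 kg (the Σ of target masses is 99.99 kg; against the stated basis, 100.0 kg — gaps are rounding artifacts).
Adding the batch up: Σ batch = 104.9 kg; LOI removed, Σ of batch·LOI: 4.928 kg; yield = glass ÷ total batch = 95.30%.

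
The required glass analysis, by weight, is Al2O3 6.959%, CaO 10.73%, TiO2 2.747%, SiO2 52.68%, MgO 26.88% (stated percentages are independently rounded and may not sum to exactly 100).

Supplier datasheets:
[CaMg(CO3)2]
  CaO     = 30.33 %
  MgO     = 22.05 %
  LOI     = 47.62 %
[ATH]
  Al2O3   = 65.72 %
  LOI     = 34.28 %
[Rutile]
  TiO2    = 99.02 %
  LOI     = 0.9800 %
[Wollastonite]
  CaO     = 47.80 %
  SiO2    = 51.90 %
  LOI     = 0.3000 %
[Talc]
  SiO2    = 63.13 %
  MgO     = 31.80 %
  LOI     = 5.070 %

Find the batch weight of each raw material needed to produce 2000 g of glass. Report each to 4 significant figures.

All internal work carries full float precision at each step. The intermediate values are printed rounded off to 4 significant figures at each printed step; a single rounding finalizes each reported value; all derived quantities, including LOI, the yield, glass mass, totals, the five compositions, are re-derived from the weighed amounts on 2000 g of glass at full float precision exactly as printed in the problem or answer text.
Oxide-by-oxide targets in 2000 g glass:
  Al2O3: 6.959% × 2000 = 139.2 g
  CaO: 10.73% × 2000 = 214.6 g
  TiO2: 2.747% × 2000 = 54.94 g
  SiO2: 52.68% × 2000 = 1054 g
  MgO: 26.88% × 2000 = 537.6 g
Oxide-by-oxide audit from the weights as reported, relative to the basis at hand (every target is met by its sum given rounding of the digits):
  Al2O3: 211.8·0.6572 = 139.2 g (target 139.2 g)
  CaO: 321.6·0.3033 + 244.9·0.4780 = 214.6 g (target 214.6 g)
  TiO2: 55.48·0.9902 = 54.94 g (target 54.94 g)
  SiO2: 244.9·0.5190 + 1468·0.6313 = 1054 g (target 1054 g)
  MgO: 321.6·0.2205 + 1468·0.3180 = 537.7 g (target 537.6 g)
Auditing the glass mass value: total charge less LOI = 2000 g (summing oxide targets gives 2000 g; versus the stated basis of 2000 g — differing by rounding only).
Batch total: Σ batch = 2302 g; Σ batch·LOI gives LOI loss = 301.5 g; yield: glass divided by total = 86.90%.

Batch per 2000 g glass:
  CaMg(CO3)2: 321.6 g
  ATH: 211.8 g
  Rutile: 55.48 g
  Wollastonite: 244.9 g
  Talc: 1468 g
Total batch = 2302 g; LOI loss = 301.5 g; yield = 86.90%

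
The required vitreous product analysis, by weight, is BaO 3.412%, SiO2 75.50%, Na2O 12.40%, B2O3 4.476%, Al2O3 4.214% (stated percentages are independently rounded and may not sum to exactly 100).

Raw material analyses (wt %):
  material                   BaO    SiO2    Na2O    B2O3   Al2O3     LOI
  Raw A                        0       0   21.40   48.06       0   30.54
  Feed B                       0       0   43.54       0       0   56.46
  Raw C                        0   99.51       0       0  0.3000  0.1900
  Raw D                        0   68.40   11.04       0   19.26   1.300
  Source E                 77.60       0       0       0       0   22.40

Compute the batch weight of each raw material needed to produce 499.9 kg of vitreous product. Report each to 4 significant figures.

Batch per 499.9 kg vitreous product:
  Raw A: 46.56 kg
  Feed B: 92.97 kg
  Raw C: 307.4 kg
  Raw D: 104.6 kg
  Source E: 21.98 kg
Total batch = 573.5 kg; LOI loss = 73.58 kg; yield = 87.17%

The whole derivation holds full float precision in all steps. The intermediate values are printed with 4-significant-figure rounding as written — every reported result is rounded exactly once. Derived quantities, which include five oxide percentages, ignition loss, yield, totals, glass mass, are re-derived at full precision, as written in the problem or the answer, from the weighed amounts on 499.9 kg of glass.
Target oxide masses per 499.9 kg vitreous product:
  BaO: 3.412% × 499.9 = 17.06 kg
  SiO2: 75.50% × 499.9 = 377.4 kg
  Na2O: 12.40% × 499.9 = 61.99 kg
  B2O3: 4.476% × 499.9 = 22.38 kg
  Al2O3: 4.214% × 499.9 = 21.07 kg
Per-oxide balance check on the weights just shown, at the basis given (summed amounts equal target values exact up to rounding of places):
  BaO: 21.98·0.7760 = 17.06 kg (target 17.06 kg)
  SiO2: 307.4·0.9951 + 104.6·0.6840 = 377.4 kg (target 377.4 kg)
  Na2O: 46.56·0.2140 + 92.97·0.4354 + 104.6·0.1104 = 61.99 kg (target 61.99 kg)
  B2O3: 46.56·0.4806 = 22.38 kg (target 22.38 kg)
  Al2O3: 307.4·0.003000 + 104.6·0.1926 = 21.07 kg (target 21.07 kg)
Mass balance on the glass: total batch − LOI = 499.9 kg (targets for the oxides total 499.9 kg; stated basis 499.9 kg — rounding explains the deltas).
Summing the batch: Σ batch = 573.5 kg; LOI removed, Σ of batch·LOI: 73.58 kg; as yield: glass ÷ batch → 87.17%.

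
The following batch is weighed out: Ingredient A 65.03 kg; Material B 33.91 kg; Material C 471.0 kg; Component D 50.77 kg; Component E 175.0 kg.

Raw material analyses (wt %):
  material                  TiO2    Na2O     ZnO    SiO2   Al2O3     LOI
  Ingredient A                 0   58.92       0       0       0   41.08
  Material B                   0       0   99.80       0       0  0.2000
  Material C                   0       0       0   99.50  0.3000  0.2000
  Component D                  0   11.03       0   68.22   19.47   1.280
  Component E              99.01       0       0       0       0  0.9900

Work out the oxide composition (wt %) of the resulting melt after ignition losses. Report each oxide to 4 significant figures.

Rounding to 4 significant figures governs each intermediate as shown; exact precision is kept all the way through — every reported result is rounded once only; derived quantities, including yield, five oxide percentages, ignition loss, the totals, net glass mass, are rebuilt from the weighed amounts at 765.6 kg of glass in exact precision exactly as shown in either problem or answer.
Delivered oxide masses:
  TiO2: 175.0·0.9901 = 173.3 kg
  Na2O: 65.03·0.5892 + 50.77·0.1103 = 43.92 kg
  ZnO: 33.91·0.9980 = 33.84 kg
  SiO2: 471.0·0.9950 + 50.77·0.6822 = 503.3 kg
  Al2O3: 471.0·0.003000 + 50.77·0.1947 = 11.30 kg
LOI: 65.03·0.4108 + 33.91·0.002000 + 471.0·0.002000 + 50.77·0.01280 + 175.0·0.009900 = 30.11 kg
batch − LOI leaves glass = 795.7 − 30.11 = 765.6 kg (= the summed oxide contributions)
oxide / glass × 100 gives the wt %

Glass mass = 765.6 kg (batch 795.7 − LOI 30.11).
Composition: TiO2 22.63%, Na2O 5.736%, ZnO 4.420%, SiO2 65.74%, Al2O3 1.476%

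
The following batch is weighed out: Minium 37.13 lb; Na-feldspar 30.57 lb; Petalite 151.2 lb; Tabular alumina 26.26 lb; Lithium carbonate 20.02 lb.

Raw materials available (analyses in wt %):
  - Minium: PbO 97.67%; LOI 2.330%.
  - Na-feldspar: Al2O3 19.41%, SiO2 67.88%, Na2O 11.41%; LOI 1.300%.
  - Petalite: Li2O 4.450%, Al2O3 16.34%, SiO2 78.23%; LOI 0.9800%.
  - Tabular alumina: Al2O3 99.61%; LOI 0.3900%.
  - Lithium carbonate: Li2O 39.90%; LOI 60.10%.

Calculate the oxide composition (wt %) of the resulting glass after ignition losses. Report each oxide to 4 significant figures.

Intermediates appear (rounded to 4 significant digits) at each printed step — each numeric step maintains full float precision throughout; every reported value takes exactly one rounding; the derived quantities (five oxide percentages, LOI, the yield, glass mass, totals) are re-derived at exact precision using the weight values for 250.3 lb of glass as quoted within the problem or answer text.
Delivered oxide masses:
  Li2O: 151.2·0.04450 + 20.02·0.3990 = 14.72 lb
  PbO: 37.13·0.9767 = 36.26 lb
  Al2O3: 30.57·0.1941 + 151.2·0.1634 + 26.26·0.9961 = 56.80 lb
  SiO2: 30.57·0.6788 + 151.2·0.7823 = 139.0 lb
  Na2O: 30.57·0.1141 = 3.488 lb
LOI: 37.13·0.02330 + 30.57·0.01300 + 151.2·0.009800 + 26.26·0.003900 + 20.02·0.6010 = 14.88 lb
Glass = total batch minus LOI = 265.2 − 14.88 = 250.3 lb (= the summed oxide contributions)
wt % = oxide mass / glass mass × 100

Glass mass = 250.3 lb (batch 265.2 − LOI 14.88).
Composition: Li2O 5.879%, PbO 14.49%, Al2O3 22.69%, SiO2 55.55%, Na2O 1.394%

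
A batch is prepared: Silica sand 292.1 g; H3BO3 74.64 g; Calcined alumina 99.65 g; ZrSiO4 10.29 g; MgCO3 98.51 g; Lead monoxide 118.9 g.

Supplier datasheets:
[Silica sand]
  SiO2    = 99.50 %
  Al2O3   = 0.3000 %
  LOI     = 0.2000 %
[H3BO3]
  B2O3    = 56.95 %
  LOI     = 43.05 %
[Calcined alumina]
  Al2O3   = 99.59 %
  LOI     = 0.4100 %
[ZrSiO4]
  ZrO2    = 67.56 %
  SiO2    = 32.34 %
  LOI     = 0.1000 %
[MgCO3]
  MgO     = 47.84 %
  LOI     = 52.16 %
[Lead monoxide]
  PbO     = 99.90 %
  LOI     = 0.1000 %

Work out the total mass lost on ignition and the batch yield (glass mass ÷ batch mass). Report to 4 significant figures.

LOI loss = 84.64 g; glass = 609.5 g; yield = 87.81%

Each numeric step runs at full float precision at every stage; intermediates are displayed rounded off to 4 significant digits when written out — exactly one rounding lands on each reported figure; all derived quantities (six oxide percentages, ignition loss, the yield, glass mass, totals) are recomputed at full precision from the batch weights at 609.5 g of glass as they appear in problem or answer.
Ignition loss by material:
  Silica sand: 292.1 × 0.002000 = 0.5842 g
  H3BO3: 74.64 × 0.4305 = 32.13 g
  Calcined alumina: 99.65 × 0.004100 = 0.4086 g
  ZrSiO4: 10.29 × 0.001000 = 0.01029 g
  MgCO3: 98.51 × 0.5216 = 51.38 g
  Lead monoxide: 118.9 × 0.001000 = 0.1189 g
Total LOI = 84.64 g
Glass = batch − LOI = 694.1 − 84.64 = 609.5 g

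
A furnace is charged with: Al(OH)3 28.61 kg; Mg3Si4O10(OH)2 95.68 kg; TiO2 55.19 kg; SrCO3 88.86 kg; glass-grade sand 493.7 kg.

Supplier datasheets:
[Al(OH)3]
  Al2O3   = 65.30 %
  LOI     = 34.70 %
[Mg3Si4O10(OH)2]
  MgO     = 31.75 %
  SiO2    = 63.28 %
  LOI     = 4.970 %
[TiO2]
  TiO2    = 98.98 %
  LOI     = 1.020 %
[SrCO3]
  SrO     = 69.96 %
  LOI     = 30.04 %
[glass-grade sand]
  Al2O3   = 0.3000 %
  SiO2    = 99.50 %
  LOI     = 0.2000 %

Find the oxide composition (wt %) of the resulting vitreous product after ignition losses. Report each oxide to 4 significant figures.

Glass mass = 719.1 kg (batch 762.0 − LOI 42.93).
Composition: Al2O3 2.804%, MgO 4.224%, SiO2 76.73%, TiO2 7.596%, SrO 8.645%

Working values appear (rounded to 4 significant digits) when written out; every computation holds exact precision from first step to last — each reported result is rounded just once; derived quantities are re-derived in full float precision (ignition loss, the five compositions, yield, net glass mass, the totals) using the weight values at 719.1 kg of glass as they appear in the question or the answer.
What the batch supplies per oxide:
  Al2O3: 28.61·0.6530 + 493.7·0.003000 = 20.16 kg
  MgO: 95.68·0.3175 = 30.38 kg
  SiO2: 95.68·0.6328 + 493.7·0.9950 = 551.8 kg
  TiO2: 55.19·0.9898 = 54.63 kg
  SrO: 88.86·0.6996 = 62.17 kg
LOI: 28.61·0.3470 + 95.68·0.04970 + 55.19·0.01020 + 88.86·0.3004 + 493.7·0.002000 = 42.93 kg
Glass mass = batch − LOI = 762.0 − 42.93 = 719.1 kg (consistent with Σ oxide mass)
each oxide over glass, ×100, is wt %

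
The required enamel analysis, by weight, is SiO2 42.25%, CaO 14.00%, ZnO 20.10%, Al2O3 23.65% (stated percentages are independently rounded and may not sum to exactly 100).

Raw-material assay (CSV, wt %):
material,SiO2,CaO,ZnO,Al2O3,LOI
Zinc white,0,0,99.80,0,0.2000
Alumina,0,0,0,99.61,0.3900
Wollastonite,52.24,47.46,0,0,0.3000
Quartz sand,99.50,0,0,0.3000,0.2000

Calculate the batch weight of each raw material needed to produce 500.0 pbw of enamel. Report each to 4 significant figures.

Every computation holds full float precision all the way through. Intermediates are shown, with 4-significant-digit rounding, across the worked steps — exactly one rounding is applied to every reported value; the derived quantities (LOI, glass mass, the yield, the totals, four oxide percentages) are rebuilt from the batch weights on 500.0 pbw of glass at full float precision, as they appear in the problem or answer text.
Oxide mass targets, per 500.0 pbw enamel:
  SiO2: 42.25% × 500.0 = 211.2 pbw
  CaO: 14.00% × 500.0 = 70.00 pbw
  ZnO: 20.10% × 500.0 = 100.5 pbw
  Al2O3: 23.65% × 500.0 = 118.2 pbw
Balance tally, oxide-wise, on the weights just shown, on the stated basis (delivered sums recover each target given rounding of the digits):
  SiO2: 147.5·0.5224 + 134.9·0.9950 = 211.3 pbw (target 211.2 pbw)
  CaO: 147.5·0.4746 = 70.00 pbw (target 70.00 pbw)
  ZnO: 100.7·0.9980 = 100.5 pbw (target 100.5 pbw)
  Al2O3: 118.3·0.9961 + 134.9·0.003000 = 118.2 pbw (target 118.2 pbw)
Glass-mass sanity pass: total batch − LOI = 500.0 pbw (per-oxide target masses sum to 500.0 pbw; with the basis standing at 500.0 pbw — any gap is answer rounding).
Total batch = Σ batch = 501.4 pbw; Σ batch·LOI gives LOI loss = 1.375 pbw; yield = glass ÷ total batch = 99.73%.

Batch per 500.0 pbw enamel:
  Zinc white: 100.7 pbw
  Alumina: 118.3 pbw
  Wollastonite: 147.5 pbw
  Quartz sand: 134.9 pbw
Total batch = 501.4 pbw; LOI loss = 1.375 pbw; yield = 99.73%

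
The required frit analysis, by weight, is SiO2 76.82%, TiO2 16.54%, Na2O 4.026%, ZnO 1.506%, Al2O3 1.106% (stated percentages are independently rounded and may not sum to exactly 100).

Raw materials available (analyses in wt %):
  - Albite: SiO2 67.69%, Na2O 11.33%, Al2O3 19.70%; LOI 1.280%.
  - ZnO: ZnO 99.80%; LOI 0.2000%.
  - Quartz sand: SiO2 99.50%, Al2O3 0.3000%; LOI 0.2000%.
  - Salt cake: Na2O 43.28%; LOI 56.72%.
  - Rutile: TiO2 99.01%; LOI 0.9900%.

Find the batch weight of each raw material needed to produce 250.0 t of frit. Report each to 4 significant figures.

All internal work runs at exact precision through every step — mid-chain values appear, rounded to 4 significant figures, between the steps. Each reported number is rounded only once — all derived quantities (LOI, five oxide percentages, the totals, the yield, glass mass) are re-derived in full float precision from the batch weights for 250.0 t of glass, as written in the problem or the answer.
Per-oxide target masses for 250.0 t frit:
  SiO2: 76.82% × 250.0 = 192.0 t
  TiO2: 16.54% × 250.0 = 41.35 t
  Na2O: 4.026% × 250.0 = 10.06 t
  ZnO: 1.506% × 250.0 = 3.765 t
  Al2O3: 1.106% × 250.0 = 2.765 t
Verifying the oxide balance from the weights as reported, on the stated basis (each sum matches its target mass inside rounding margins):
  SiO2: 11.21·0.6769 + 185.4·0.9950 = 192.1 t (target 192.0 t)
  TiO2: 41.76·0.9901 = 41.35 t (target 41.35 t)
  Na2O: 11.21·0.1133 + 20.32·0.4328 = 10.06 t (target 10.06 t)
  ZnO: 3.773·0.9980 = 3.765 t (target 3.765 t)
  Al2O3: 11.21·0.1970 + 185.4·0.003000 = 2.765 t (target 2.765 t)
Consistency of the glass mass: batch Σ − ignition loss = 250.0 t (per-oxide target masses sum to 250.0 t; against the stated basis, 250.0 t — rounding explains the deltas).
Summing the batch: Σ batch = 262.5 t; ignition loss, Σ(batch × LOI) = 12.46 t; yield, glass over the total, = 95.25%.

Batch per 250.0 t frit:
  Albite: 11.21 t
  ZnO: 3.773 t
  Quartz sand: 185.4 t
  Salt cake: 20.32 t
  Rutile: 41.76 t
Total batch = 262.5 t; LOI loss = 12.46 t; yield = 95.25%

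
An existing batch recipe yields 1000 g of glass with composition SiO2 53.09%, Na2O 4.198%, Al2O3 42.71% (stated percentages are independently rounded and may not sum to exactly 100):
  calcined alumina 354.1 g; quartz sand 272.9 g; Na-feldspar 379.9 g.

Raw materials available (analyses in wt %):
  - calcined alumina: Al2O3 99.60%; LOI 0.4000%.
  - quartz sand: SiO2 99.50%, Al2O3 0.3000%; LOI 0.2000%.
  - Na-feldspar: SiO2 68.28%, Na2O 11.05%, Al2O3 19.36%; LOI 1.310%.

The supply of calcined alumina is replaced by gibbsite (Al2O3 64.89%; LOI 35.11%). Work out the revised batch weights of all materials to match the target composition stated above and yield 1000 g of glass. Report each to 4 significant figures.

Revised batch per 1000 g glass:
  gibbsite: 543.6 g
  quartz sand: 272.9 g
  Na-feldspar: 379.9 g
Total batch = 1196 g; LOI loss = 196.4 g

All internal work holds full float precision in every operation — working values appear (rounded to 4 significant digits) across the worked steps — exactly one rounding goes into each reported figure — the derived quantities, including totals, yield, glass mass, ignition loss, three oxide percentages, are computed using the weight values on 1000 g of glass at exact precision, as given in question or answer.
Target masses of each oxide per 1000 g glass:
  SiO2: 53.09% × 1000 = 530.9 g
  Na2O: 4.198% × 1000 = 41.98 g
  Al2O3: 42.71% × 1000 = 427.1 g
Sums-versus-targets review applying the batch weights above, relative to the basis at hand (sum by sum, the targets are met net of answer rounding effects):
  SiO2: 272.9·0.9950 + 379.9·0.6828 = 530.9 g (target 530.9 g)
  Na2O: 379.9·0.1105 = 41.98 g (target 41.98 g)
  Al2O3: 543.6·0.6489 + 272.9·0.003000 + 379.9·0.1936 = 427.1 g (target 427.1 g)
Glass mass check: whole batch net of LOI = 1000 g (per-oxide target masses sum to 1000 g; stated basis 1000 g — a pure rounding effect).
Batch grand total — Σ batch = 1196 g; Σ batch·LOI gives LOI loss = 196.4 g; as yield: glass ÷ batch → 83.59%.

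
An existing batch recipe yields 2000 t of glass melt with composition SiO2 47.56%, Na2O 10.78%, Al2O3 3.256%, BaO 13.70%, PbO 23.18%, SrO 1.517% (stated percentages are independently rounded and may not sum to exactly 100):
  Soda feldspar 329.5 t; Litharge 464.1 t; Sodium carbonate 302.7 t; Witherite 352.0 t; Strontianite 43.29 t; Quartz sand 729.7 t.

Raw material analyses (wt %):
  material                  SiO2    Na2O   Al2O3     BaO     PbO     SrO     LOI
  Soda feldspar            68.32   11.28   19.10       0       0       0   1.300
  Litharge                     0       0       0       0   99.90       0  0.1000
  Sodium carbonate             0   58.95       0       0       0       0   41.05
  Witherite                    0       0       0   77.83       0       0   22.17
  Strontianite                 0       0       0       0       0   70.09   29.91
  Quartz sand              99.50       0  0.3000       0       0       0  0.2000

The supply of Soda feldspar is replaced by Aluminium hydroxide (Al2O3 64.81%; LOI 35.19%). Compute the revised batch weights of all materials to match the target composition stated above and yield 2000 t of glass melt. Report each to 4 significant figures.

Revised batch per 2000 t glass melt:
  Aluminium hydroxide: 96.05 t
  Litharge: 464.1 t
  Sodium carbonate: 365.7 t
  Witherite: 352.0 t
  Strontianite: 43.29 t
  Quartz sand: 956.0 t
Total batch = 2277 t; LOI loss = 277.3 t

All internal work holds exact precision through every step. Working values are printed, rounded to four significant digits, at each printed step; a single rounding produces every reported result. The derived quantities are recomputed from the weighed amounts on 2000 t of glass in full precision (the yield, net glass mass, the six compositions, LOI, totals) as they appear in the problem or the answer.
The oxide mass targets at 2000 t glass melt:
  SiO2: 47.56% × 2000 = 951.2 t
  Na2O: 10.78% × 2000 = 215.6 t
  Al2O3: 3.256% × 2000 = 65.12 t
  BaO: 13.70% × 2000 = 274.0 t
  PbO: 23.18% × 2000 = 463.6 t
  SrO: 1.517% × 2000 = 30.34 t
Per-oxide balance check using the reported weights, against the basis in use (oxide sums agree with the targets net of answer rounding effects):
  SiO2: 956.0·0.9950 = 951.2 t (target 951.2 t)
  Na2O: 365.7·0.5895 = 215.6 t (target 215.6 t)
  Al2O3: 96.05·0.6481 + 956.0·0.003000 = 65.12 t (target 65.12 t)
  BaO: 352.0·0.7783 = 274.0 t (target 274.0 t)
  PbO: 464.1·0.9990 = 463.6 t (target 463.6 t)
  SrO: 43.29·0.7009 = 30.34 t (target 30.34 t)
Auditing the glass mass value: total charge less LOI = 2000 t (oxide target masses add up to 2000 t; stated basis 2000 t — rounding explains the deltas).
Whole-batch sum: Σ batch = 2277 t; ignition loss, Σ(batch × LOI) = 277.3 t; yield = glass ÷ total batch = 87.82%.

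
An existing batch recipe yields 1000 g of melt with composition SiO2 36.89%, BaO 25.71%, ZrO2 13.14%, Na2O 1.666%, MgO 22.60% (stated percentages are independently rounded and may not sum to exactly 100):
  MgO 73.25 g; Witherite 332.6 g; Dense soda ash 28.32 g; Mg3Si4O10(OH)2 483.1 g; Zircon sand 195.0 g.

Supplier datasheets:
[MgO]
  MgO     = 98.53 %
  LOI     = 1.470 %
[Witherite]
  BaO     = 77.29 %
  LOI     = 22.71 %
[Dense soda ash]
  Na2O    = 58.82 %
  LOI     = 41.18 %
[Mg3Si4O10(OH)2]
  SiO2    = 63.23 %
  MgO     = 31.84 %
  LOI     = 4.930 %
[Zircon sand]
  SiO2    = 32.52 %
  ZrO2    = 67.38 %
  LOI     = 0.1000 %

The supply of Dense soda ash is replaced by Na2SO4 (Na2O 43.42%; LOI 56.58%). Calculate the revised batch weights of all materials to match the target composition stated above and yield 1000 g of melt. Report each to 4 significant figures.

Revised batch per 1000 g melt:
  MgO: 73.25 g
  Witherite: 332.6 g
  Na2SO4: 38.37 g
  Mg3Si4O10(OH)2: 483.1 g
  Zircon sand: 195.0 g
Total batch = 1122 g; LOI loss = 122.3 g

All arithmetic keeps exact precision throughout. Working values are shown, rounded to 4 significant figures, in the working. Every reported figure is rounded a single time — derived quantities (totals, the five compositions, glass mass, LOI, yield) are carried at exact precision from the weighed amounts on 1000 g of glass, precisely as stated by either problem or answer.
Per-oxide target masses for 1000 g melt:
  SiO2: 36.89% × 1000 = 368.9 g
  BaO: 25.71% × 1000 = 257.1 g
  ZrO2: 13.14% × 1000 = 131.4 g
  Na2O: 1.666% × 1000 = 16.66 g
  MgO: 22.60% × 1000 = 226.0 g
Checking each oxide sum applying the batch weights above, under the basis named above (target by target, the sums agree up to rounding of the answer):
  SiO2: 483.1·0.6323 + 195.0·0.3252 = 368.9 g (target 368.9 g)
  BaO: 332.6·0.7729 = 257.1 g (target 257.1 g)
  ZrO2: 195.0·0.6738 = 131.4 g (target 131.4 g)
  Na2O: 38.37·0.4342 = 16.66 g (target 16.66 g)
  MgO: 73.25·0.9853 + 483.1·0.3184 = 226.0 g (target 226.0 g)
Glass mass check: Σ batch − LOI loss = 1000 g (targets for the oxides total 1000 g; stated basis 1000 g — rounding explains the deltas).
Batch total: Σ batch = 1122 g; the LOI term Σ batch·LOI equals 122.3 g; yield = glass ÷ total batch = 89.10%.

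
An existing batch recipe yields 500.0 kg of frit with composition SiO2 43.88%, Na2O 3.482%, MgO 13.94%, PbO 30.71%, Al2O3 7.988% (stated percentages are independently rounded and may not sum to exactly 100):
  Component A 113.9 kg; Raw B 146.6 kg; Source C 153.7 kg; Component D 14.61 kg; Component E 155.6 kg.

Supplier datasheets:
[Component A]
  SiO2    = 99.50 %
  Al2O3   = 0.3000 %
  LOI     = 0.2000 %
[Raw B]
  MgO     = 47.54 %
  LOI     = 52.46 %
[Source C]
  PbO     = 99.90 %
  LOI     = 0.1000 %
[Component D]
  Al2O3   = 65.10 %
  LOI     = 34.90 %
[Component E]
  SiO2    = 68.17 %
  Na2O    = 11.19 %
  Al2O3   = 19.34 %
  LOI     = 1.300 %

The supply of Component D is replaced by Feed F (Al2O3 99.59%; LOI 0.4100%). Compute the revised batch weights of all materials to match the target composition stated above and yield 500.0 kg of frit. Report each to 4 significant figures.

Revised batch per 500.0 kg frit:
  Component A: 113.9 kg
  Raw B: 146.6 kg
  Source C: 153.7 kg
  Feed F: 9.547 kg
  Component E: 155.6 kg
Total batch = 579.3 kg; LOI loss = 79.35 kg

Full precision is carried throughout. Mid-chain values are displayed rounded to four significant figures within the worked lines — a single rounding finalizes every reported value — derived quantities, which include five oxide percentages, yield, ignition loss, net glass mass, totals, are recomputed in exact precision, exactly as printed in problem or answer, using the weight values per 500.0 kg of glass.
Target oxide masses per 500.0 kg frit:
  SiO2: 43.88% × 500.0 = 219.4 kg
  Na2O: 3.482% × 500.0 = 17.41 kg
  MgO: 13.94% × 500.0 = 69.70 kg
  PbO: 30.71% × 500.0 = 153.6 kg
  Al2O3: 7.988% × 500.0 = 39.94 kg
Sums-versus-targets review from the weights as reported, under the basis named above (sum by sum, the targets are met exact up to rounding of places):
  SiO2: 113.9·0.9950 + 155.6·0.6817 = 219.4 kg (target 219.4 kg)
  Na2O: 155.6·0.1119 = 17.41 kg (target 17.41 kg)
  MgO: 146.6·0.4754 = 69.69 kg (target 69.70 kg)
  PbO: 153.7·0.9990 = 153.5 kg (target 153.6 kg)
  Al2O3: 113.9·0.003000 + 9.547·0.9959 + 155.6·0.1934 = 39.94 kg (target 39.94 kg)
Consistency of the glass mass: the batch minus its LOI: 500.0 kg (targets for the oxides total 500.0 kg; versus the stated basis of 500.0 kg — any gap is answer rounding).
Adding the batch up: Σ batch = 579.3 kg; ignition loss, Σ(batch × LOI) = 79.35 kg; the yield ratio, glass ÷ batch: 86.30%.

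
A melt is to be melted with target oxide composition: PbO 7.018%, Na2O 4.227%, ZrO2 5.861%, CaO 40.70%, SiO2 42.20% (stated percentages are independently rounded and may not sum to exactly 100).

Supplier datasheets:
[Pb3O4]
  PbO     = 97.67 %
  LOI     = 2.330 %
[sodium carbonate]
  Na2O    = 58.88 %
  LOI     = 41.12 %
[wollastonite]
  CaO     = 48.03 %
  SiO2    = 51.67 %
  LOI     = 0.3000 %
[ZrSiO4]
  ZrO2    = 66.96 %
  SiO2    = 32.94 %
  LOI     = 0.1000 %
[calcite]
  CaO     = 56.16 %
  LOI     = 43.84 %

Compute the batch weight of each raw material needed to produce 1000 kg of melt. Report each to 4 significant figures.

Batch per 1000 kg melt:
  Pb3O4: 71.85 kg
  sodium carbonate: 71.79 kg
  wollastonite: 760.9 kg
  ZrSiO4: 87.53 kg
  calcite: 73.95 kg
Total batch = 1066 kg; LOI loss = 65.98 kg; yield = 93.81%

Intermediates are displayed, with 4-significant-figure rounding, in the printout. All internal work holds exact precision from start to finish — a single rounding yields each reported result; all derived quantities, including the totals, yield, glass mass, LOI, five oxide percentages, are carried starting from the weights for 1000 kg of glass at full precision as quoted within question or answer.
Oxide-by-oxide targets in 1000 kg melt:
  PbO: 7.018% × 1000 = 70.18 kg
  Na2O: 4.227% × 1000 = 42.27 kg
  ZrO2: 5.861% × 1000 = 58.61 kg
  CaO: 40.70% × 1000 = 407.0 kg
  SiO2: 42.20% × 1000 = 422.0 kg
Checking each oxide sum from the weights as reported, versus the basis set out (target by target, the sums agree modulo rounding of the values):
  PbO: 71.85·0.9767 = 70.18 kg (target 70.18 kg)
  Na2O: 71.79·0.5888 = 42.27 kg (target 42.27 kg)
  ZrO2: 87.53·0.6696 = 58.61 kg (target 58.61 kg)
  CaO: 760.9·0.4803 + 73.95·0.5616 = 407.0 kg (target 407.0 kg)
  SiO2: 760.9·0.5167 + 87.53·0.3294 = 422.0 kg (target 422.0 kg)
Consistency of the glass mass: total batch − LOI = 1000 kg (the Σ of target masses is 1000 kg; with the basis standing at 1000 kg — a pure rounding effect).
Total batch = Σ batch = 1066 kg; LOI removed, Σ of batch·LOI: 65.98 kg; yield = glass ÷ total batch = 93.81%.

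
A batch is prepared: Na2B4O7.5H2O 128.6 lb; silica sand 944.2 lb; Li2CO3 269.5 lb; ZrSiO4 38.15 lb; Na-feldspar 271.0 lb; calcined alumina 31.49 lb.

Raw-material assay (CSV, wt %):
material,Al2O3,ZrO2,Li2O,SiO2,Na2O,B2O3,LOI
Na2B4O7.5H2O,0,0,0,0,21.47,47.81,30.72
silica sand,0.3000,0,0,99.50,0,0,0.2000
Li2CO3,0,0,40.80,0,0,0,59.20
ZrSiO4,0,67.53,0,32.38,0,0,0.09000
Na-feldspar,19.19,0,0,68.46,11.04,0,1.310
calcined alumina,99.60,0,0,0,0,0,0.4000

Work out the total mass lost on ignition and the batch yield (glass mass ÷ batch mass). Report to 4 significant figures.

The working math keeps exact precision through the solve. Working values are printed rounded off to 4 significant figures as written. Each reported value takes a single rounding — derived quantities (six oxide percentages, glass mass, the totals, LOI, yield) are rebuilt using the weight values per 1478 lb of glass at full float precision, as they appear in either problem or answer.
Loss on ignition, line by line:
  Na2B4O7.5H2O: 128.6 × 0.3072 = 39.51 lb
  silica sand: 944.2 × 0.002000 = 1.888 lb
  Li2CO3: 269.5 × 0.5920 = 159.5 lb
  ZrSiO4: 38.15 × 9.000e-04 = 0.03433 lb
  Na-feldspar: 271.0 × 0.01310 = 3.550 lb
  calcined alumina: 31.49 × 0.004000 = 0.1260 lb
Total LOI = 204.6 lb
Glass = batch − LOI = 1683 − 204.6 = 1478 lb

LOI loss = 204.6 lb; glass = 1478 lb; yield = 87.84%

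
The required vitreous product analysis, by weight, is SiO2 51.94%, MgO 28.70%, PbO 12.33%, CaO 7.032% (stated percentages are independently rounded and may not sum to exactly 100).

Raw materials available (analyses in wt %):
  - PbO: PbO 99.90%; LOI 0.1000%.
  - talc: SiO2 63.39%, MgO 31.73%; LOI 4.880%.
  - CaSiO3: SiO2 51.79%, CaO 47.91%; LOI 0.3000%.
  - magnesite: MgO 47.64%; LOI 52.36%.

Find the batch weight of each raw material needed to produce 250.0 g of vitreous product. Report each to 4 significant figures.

Batch per 250.0 g vitreous product:
  PbO: 30.86 g
  talc: 174.9 g
  CaSiO3: 36.69 g
  magnesite: 34.14 g
Total batch = 276.6 g; LOI loss = 26.55 g; yield = 90.40%

In-progress results are displayed with 4-significant-digit rounding within the worked lines — the whole derivation carries full float precision end to end. Exactly one rounding lands on every reported figure; all derived quantities (totals, glass mass, LOI, four oxide percentages, yield) are rebuilt starting from the weights for 250.0 g of glass at full float precision, as set out in the question or the answer.
Target oxide masses per 250.0 g vitreous product:
  SiO2: 51.94% × 250.0 = 129.8 g
  MgO: 28.70% × 250.0 = 71.75 g
  PbO: 12.33% × 250.0 = 30.82 g
  CaO: 7.032% × 250.0 = 17.58 g
Per-oxide balance check applying the batch weights above, per the basis as stated (each sum matches its target mass up to rounding of the answer):
  SiO2: 174.9·0.6339 + 36.69·0.5179 = 129.9 g (target 129.8 g)
  MgO: 174.9·0.3173 + 34.14·0.4764 = 71.76 g (target 71.75 g)
  PbO: 30.86·0.9990 = 30.83 g (target 30.82 g)
  CaO: 36.69·0.4791 = 17.58 g (target 17.58 g)
Glass-mass sanity pass: batch Σ − ignition loss = 250.0 g (summing oxide targets gives 250.0 g; the stated basis being 250.0 g — gaps are rounding artifacts).
Total batch = Σ batch = 276.6 g; ignition loss, Σ(batch × LOI) = 26.55 g; yield = glass ÷ total batch = 90.40%.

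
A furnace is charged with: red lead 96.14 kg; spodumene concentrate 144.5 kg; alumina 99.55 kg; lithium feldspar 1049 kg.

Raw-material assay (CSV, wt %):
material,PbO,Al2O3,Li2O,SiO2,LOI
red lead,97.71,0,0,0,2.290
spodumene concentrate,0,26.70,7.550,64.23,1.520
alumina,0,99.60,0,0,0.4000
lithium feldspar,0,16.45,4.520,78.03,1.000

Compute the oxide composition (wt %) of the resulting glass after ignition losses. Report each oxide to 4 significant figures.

Glass mass = 1374 kg (batch 1389 − LOI 15.29).
Composition: PbO 6.837%, Al2O3 22.58%, Li2O 4.245%, SiO2 66.33%

Values along the way appear, rounded to four significant digits, alongside each step; full float precision is kept at every stage — every reported result is rounded a single time. All derived quantities, including the totals, four oxide percentages, LOI, yield, net glass mass, are recomputed starting from the weights for 1374 kg of glass at exact precision, exactly as printed in either problem or answer.
Oxide-by-oxide delivered mass:
  PbO: 96.14·0.9771 = 93.94 kg
  Al2O3: 144.5·0.2670 + 99.55·0.9960 + 1049·0.1645 = 310.3 kg
  Li2O: 144.5·0.07550 + 1049·0.04520 = 58.32 kg
  SiO2: 144.5·0.6423 + 1049·0.7803 = 911.3 kg
LOI: 96.14·0.02290 + 144.5·0.01520 + 99.55·0.004000 + 1049·0.01000 = 15.29 kg
Glass = total batch minus LOI = 1389 − 15.29 = 1374 kg (matching Σ of the oxides)
percent share: oxide ÷ glass, ×100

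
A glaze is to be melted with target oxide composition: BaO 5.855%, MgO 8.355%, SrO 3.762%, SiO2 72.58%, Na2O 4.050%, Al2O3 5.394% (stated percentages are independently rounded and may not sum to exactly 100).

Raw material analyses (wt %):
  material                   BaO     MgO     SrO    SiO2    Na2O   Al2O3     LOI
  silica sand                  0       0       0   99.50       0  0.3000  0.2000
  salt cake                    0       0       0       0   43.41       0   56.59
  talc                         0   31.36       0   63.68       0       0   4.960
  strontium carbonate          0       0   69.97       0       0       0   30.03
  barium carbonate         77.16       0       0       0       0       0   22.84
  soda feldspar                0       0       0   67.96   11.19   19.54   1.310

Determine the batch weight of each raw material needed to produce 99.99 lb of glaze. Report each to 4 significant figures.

Batch per 99.99 lb glaze:
  silica sand: 37.43 lb
  salt cake: 2.362 lb
  talc: 26.64 lb
  strontium carbonate: 5.376 lb
  barium carbonate: 7.587 lb
  soda feldspar: 27.03 lb
Total batch = 106.4 lb; LOI loss = 6.434 lb; yield = 93.95%

Every computation maintains full float precision end to end. The intermediate values appear, with 4-significant-digit rounding, in the working — each reported figure is rounded only once — all derived quantities (ignition loss, glass mass, the six compositions, the totals, yield) are carried at full precision starting from the weights at 99.99 lb of glass, as given in question or answer.
Target masses of each oxide per 99.99 lb glaze:
  BaO: 5.855% × 99.99 = 5.854 lb
  MgO: 8.355% × 99.99 = 8.354 lb
  SrO: 3.762% × 99.99 = 3.762 lb
  SiO2: 72.58% × 99.99 = 72.57 lb
  Na2O: 4.050% × 99.99 = 4.050 lb
  Al2O3: 5.394% × 99.99 = 5.393 lb
Per-oxide balance check working from each reported weight, at the basis given (each sum matches its target mass up to rounding of the answer):
  BaO: 7.587·0.7716 = 5.854 lb (target 5.854 lb)
  MgO: 26.64·0.3136 = 8.354 lb (target 8.354 lb)
  SrO: 5.376·0.6997 = 3.762 lb (target 3.762 lb)
  SiO2: 37.43·0.9950 + 26.64·0.6368 + 27.03·0.6796 = 72.58 lb (target 72.57 lb)
  Na2O: 2.362·0.4341 + 27.03·0.1119 = 4.050 lb (target 4.050 lb)
  Al2O3: 37.43·0.003000 + 27.03·0.1954 = 5.394 lb (target 5.393 lb)
Glass-mass bookkeeping: total batch − LOI = 99.99 lb (per-oxide target masses sum to 99.99 lb; basis as stated: 99.99 lb — a pure rounding effect).
Adding the batch up: Σ batch = 106.4 lb; the LOI term Σ batch·LOI equals 6.434 lb; as yield: glass ÷ batch → 93.95%.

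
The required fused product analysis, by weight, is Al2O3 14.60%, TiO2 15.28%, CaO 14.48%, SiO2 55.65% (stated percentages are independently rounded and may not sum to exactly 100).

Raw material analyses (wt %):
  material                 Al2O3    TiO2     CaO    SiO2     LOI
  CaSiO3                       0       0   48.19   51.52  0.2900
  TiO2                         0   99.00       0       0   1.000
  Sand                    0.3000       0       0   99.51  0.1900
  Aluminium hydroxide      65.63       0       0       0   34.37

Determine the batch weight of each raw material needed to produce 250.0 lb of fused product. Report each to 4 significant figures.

Batch per 250.0 lb fused product:
  CaSiO3: 75.12 lb
  TiO2: 38.59 lb
  Sand: 100.9 lb
  Aluminium hydroxide: 55.15 lb
Total batch = 269.8 lb; LOI loss = 19.75 lb; yield = 92.68%

The whole derivation holds full float precision at all times; mid-chain values are displayed, rounded to 4 significant digits, in the working; exactly one rounding lands on each reported number. Derived quantities, including the yield, totals, the four compositions, LOI, net glass mass, are computed from the weighed amounts per 250.0 lb of glass in full float precision as given in the problem or answer text.
Oxide-by-oxide targets in 250.0 lb fused product:
  Al2O3: 14.60% × 250.0 = 36.50 lb
  TiO2: 15.28% × 250.0 = 38.20 lb
  CaO: 14.48% × 250.0 = 36.20 lb
  SiO2: 55.65% × 250.0 = 139.1 lb
Verifying the oxide balance working from each reported weight, per the basis as stated (delivered sums recover each target modulo rounding of the values):
  Al2O3: 100.9·0.003000 + 55.15·0.6563 = 36.50 lb (target 36.50 lb)
  TiO2: 38.59·0.9900 = 38.20 lb (target 38.20 lb)
  CaO: 75.12·0.4819 = 36.20 lb (target 36.20 lb)
  SiO2: 75.12·0.5152 + 100.9·0.9951 = 139.1 lb (target 139.1 lb)
Glass-mass closure: net batch after ignition = 250.0 lb (targets for the oxides total 250.0 lb; basis as stated: 250.0 lb — differing by rounding only).
Batch grand total — Σ batch = 269.8 lb; the LOI term Σ batch·LOI equals 19.75 lb; the yield ratio, glass ÷ batch: 92.68%.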